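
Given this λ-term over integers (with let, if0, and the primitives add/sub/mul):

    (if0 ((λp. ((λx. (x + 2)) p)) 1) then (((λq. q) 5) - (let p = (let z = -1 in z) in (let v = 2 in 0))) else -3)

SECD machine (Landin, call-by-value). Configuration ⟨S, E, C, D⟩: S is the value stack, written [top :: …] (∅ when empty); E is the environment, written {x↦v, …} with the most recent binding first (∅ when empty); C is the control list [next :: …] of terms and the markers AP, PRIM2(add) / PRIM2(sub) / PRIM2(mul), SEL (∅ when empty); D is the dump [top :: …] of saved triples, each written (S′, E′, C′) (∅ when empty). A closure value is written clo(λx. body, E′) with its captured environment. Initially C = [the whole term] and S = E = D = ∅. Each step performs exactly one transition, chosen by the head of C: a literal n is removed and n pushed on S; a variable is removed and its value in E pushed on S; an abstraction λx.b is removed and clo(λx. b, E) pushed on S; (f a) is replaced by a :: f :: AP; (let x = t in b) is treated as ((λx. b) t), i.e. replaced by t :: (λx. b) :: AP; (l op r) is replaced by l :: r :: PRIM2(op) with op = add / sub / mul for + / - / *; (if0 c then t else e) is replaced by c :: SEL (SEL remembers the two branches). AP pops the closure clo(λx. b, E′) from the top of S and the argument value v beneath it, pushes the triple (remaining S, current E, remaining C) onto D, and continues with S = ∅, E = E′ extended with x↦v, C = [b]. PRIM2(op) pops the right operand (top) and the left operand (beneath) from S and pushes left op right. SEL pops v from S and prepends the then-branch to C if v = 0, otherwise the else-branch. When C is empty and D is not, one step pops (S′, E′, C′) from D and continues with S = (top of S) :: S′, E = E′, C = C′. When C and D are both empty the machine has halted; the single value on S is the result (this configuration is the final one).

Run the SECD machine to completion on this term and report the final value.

step 0: <S=∅, E=∅, C=[(if0 ((λp. ((λx. (x + 2)) p)) 1) then (((λq. q) 5) - (let p = (let z = -1 in z) in (let v = 2 in 0))) else -3)], D=∅>
step 1: <S=∅, E=∅, C=[((λp. ((λx. (x + 2)) p)) 1) :: SEL], D=∅>
step 2: <S=∅, E=∅, C=[1 :: (λp. ((λx. (x + 2)) p)) :: AP :: SEL], D=∅>
step 3: <S=[1], E=∅, C=[(λp. ((λx. (x + 2)) p)) :: AP :: SEL], D=∅>
step 4: <S=[clo(λp. ((λx. (x + 2)) p), ∅) :: 1], E=∅, C=[AP :: SEL], D=∅>
step 5: <S=∅, E={p↦1}, C=[((λx. (x + 2)) p)], D=[(∅, ∅, [SEL])]>
step 6: <S=∅, E={p↦1}, C=[p :: (λx. (x + 2)) :: AP], D=[(∅, ∅, [SEL])]>
step 7: <S=[1], E={p↦1}, C=[(λx. (x + 2)) :: AP], D=[(∅, ∅, [SEL])]>
step 8: <S=[clo(λx. (x + 2), {p↦1}) :: 1], E={p↦1}, C=[AP], D=[(∅, ∅, [SEL])]>
step 9: <S=∅, E={x↦1, p↦1}, C=[(x + 2)], D=[(∅, {p↦1}, ∅) :: (∅, ∅, [SEL])]>
step 10: <S=∅, E={x↦1, p↦1}, C=[x :: 2 :: PRIM2(add)], D=[(∅, {p↦1}, ∅) :: (∅, ∅, [SEL])]>
step 11: <S=[1], E={x↦1, p↦1}, C=[2 :: PRIM2(add)], D=[(∅, {p↦1}, ∅) :: (∅, ∅, [SEL])]>
step 12: <S=[2 :: 1], E={x↦1, p↦1}, C=[PRIM2(add)], D=[(∅, {p↦1}, ∅) :: (∅, ∅, [SEL])]>
step 13: <S=[3], E={x↦1, p↦1}, C=∅, D=[(∅, {p↦1}, ∅) :: (∅, ∅, [SEL])]>
step 14: <S=[3], E={p↦1}, C=∅, D=[(∅, ∅, [SEL])]>
step 15: <S=[3], E=∅, C=[SEL], D=∅>
step 16: <S=∅, E=∅, C=[-3], D=∅>
step 17: <S=[-3], E=∅, C=∅, D=∅>
→ final value -3

Answer: -3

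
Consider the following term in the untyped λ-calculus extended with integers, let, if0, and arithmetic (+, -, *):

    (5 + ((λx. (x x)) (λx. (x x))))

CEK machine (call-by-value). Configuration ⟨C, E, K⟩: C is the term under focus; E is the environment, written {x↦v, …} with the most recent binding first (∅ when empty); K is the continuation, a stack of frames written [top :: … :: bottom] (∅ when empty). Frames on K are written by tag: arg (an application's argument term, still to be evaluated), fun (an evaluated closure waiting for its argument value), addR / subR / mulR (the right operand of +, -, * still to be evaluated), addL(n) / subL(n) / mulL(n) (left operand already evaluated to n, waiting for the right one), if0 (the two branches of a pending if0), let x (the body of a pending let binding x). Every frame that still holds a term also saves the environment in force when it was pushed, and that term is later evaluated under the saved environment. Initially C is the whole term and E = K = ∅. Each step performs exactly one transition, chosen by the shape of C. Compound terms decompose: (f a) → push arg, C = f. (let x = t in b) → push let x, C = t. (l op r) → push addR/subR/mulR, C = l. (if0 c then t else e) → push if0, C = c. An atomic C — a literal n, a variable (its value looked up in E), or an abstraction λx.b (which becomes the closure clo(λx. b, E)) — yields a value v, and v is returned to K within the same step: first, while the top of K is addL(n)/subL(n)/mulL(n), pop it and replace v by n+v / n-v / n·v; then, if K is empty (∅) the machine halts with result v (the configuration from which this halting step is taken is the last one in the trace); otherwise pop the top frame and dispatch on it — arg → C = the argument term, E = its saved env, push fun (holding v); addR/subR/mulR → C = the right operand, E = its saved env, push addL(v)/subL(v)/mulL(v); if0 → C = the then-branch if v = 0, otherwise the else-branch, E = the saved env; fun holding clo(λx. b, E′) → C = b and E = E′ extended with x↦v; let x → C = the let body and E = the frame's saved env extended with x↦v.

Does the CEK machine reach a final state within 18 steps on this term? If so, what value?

[0] [C=(5 + ((λx. (x x)) (λx. (x x)))) | E=∅ | K=∅]
[1] [C=5 | E=∅ | K=[addR]]
[2] [C=((λx. (x x)) (λx. (x x))) | E=∅ | K=[addL(5)]]
[3] [C=(λx. (x x)) | E=∅ | K=[arg :: addL(5)]]
[4] [C=(λx. (x x)) | E=∅ | K=[fun :: addL(5)]]
[5] [C=(x x) | E={x↦clo(λx. (x x), ∅)} | K=[addL(5)]]
[6] [C=x | E={x↦clo(λx. (x x), ∅)} | K=[arg :: addL(5)]]
[7] [C=x | E={x↦clo(λx. (x x), ∅)} | K=[fun :: addL(5)]]
… configuration repeats with period 3 (steps 5–7 recur indefinitely) …

Answer: DIVERGES (no final state within 18 steps)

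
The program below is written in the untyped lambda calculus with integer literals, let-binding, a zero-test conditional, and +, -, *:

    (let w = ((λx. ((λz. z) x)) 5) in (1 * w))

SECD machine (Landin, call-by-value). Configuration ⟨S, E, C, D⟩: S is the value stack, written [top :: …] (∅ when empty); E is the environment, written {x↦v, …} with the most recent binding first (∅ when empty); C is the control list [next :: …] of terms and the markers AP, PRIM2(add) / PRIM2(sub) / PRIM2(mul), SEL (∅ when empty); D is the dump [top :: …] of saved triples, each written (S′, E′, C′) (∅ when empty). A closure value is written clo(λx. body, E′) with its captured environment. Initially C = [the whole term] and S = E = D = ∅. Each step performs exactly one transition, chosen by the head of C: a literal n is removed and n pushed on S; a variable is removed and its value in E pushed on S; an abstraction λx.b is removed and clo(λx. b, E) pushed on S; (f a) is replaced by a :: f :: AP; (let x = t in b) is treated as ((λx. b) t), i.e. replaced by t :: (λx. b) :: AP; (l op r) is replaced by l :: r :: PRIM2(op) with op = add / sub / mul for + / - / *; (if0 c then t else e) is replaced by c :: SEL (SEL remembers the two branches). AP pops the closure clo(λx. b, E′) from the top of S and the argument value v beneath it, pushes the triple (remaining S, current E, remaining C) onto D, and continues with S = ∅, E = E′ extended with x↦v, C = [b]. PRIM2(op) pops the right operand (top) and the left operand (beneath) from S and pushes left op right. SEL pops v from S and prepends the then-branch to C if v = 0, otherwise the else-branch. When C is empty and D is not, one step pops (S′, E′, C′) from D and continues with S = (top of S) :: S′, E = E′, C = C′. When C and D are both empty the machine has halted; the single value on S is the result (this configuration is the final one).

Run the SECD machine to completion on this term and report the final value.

[0] ⟨S=∅; E=∅; C=[(let w = ((λx. ((λz. z) x)) 5) in (1 * w))]; D=∅⟩
[1] ⟨S=∅; E=∅; C=[((λx. ((λz. z) x)) 5) :: (λw. (1 * w)) :: AP]; D=∅⟩
[2] ⟨S=∅; E=∅; C=[5 :: (λx. ((λz. z) x)) :: AP :: (λw. (1 * w)) :: AP]; D=∅⟩
[3] ⟨S=[5]; E=∅; C=[(λx. ((λz. z) x)) :: AP :: (λw. (1 * w)) :: AP]; D=∅⟩
[4] ⟨S=[clo(λx. ((λz. z) x), ∅) :: 5]; E=∅; C=[AP :: (λw. (1 * w)) :: AP]; D=∅⟩
[5] ⟨S=∅; E={x↦5}; C=[((λz. z) x)]; D=[(∅, ∅, [(λw. (1 * w)) :: AP])]⟩
[6] ⟨S=∅; E={x↦5}; C=[x :: (λz. z) :: AP]; D=[(∅, ∅, [(λw. (1 * w)) :: AP])]⟩
[7] ⟨S=[5]; E={x↦5}; C=[(λz. z) :: AP]; D=[(∅, ∅, [(λw. (1 * w)) :: AP])]⟩
[8] ⟨S=[clo(λz. z, {x↦5}) :: 5]; E={x↦5}; C=[AP]; D=[(∅, ∅, [(λw. (1 * w)) :: AP])]⟩
[9] ⟨S=∅; E={z↦5, x↦5}; C=[z]; D=[(∅, {x↦5}, ∅) :: (∅, ∅, [(λw. (1 * w)) :: AP])]⟩
[10] ⟨S=[5]; E={z↦5, x↦5}; C=∅; D=[(∅, {x↦5}, ∅) :: (∅, ∅, [(λw. (1 * w)) :: AP])]⟩
[11] ⟨S=[5]; E={x↦5}; C=∅; D=[(∅, ∅, [(λw. (1 * w)) :: AP])]⟩
[12] ⟨S=[5]; E=∅; C=[(λw. (1 * w)) :: AP]; D=∅⟩
[13] ⟨S=[clo(λw. (1 * w), ∅) :: 5]; E=∅; C=[AP]; D=∅⟩
[14] ⟨S=∅; E={w↦5}; C=[(1 * w)]; D=[(∅, ∅, ∅)]⟩
[15] ⟨S=∅; E={w↦5}; C=[1 :: w :: PRIM2(mul)]; D=[(∅, ∅, ∅)]⟩
[16] ⟨S=[1]; E={w↦5}; C=[w :: PRIM2(mul)]; D=[(∅, ∅, ∅)]⟩
[17] ⟨S=[5 :: 1]; E={w↦5}; C=[PRIM2(mul)]; D=[(∅, ∅, ∅)]⟩
[18] ⟨S=[5]; E={w↦5}; C=∅; D=[(∅, ∅, ∅)]⟩
[19] ⟨S=[5]; E=∅; C=∅; D=∅⟩
→ final value 5

Answer: 5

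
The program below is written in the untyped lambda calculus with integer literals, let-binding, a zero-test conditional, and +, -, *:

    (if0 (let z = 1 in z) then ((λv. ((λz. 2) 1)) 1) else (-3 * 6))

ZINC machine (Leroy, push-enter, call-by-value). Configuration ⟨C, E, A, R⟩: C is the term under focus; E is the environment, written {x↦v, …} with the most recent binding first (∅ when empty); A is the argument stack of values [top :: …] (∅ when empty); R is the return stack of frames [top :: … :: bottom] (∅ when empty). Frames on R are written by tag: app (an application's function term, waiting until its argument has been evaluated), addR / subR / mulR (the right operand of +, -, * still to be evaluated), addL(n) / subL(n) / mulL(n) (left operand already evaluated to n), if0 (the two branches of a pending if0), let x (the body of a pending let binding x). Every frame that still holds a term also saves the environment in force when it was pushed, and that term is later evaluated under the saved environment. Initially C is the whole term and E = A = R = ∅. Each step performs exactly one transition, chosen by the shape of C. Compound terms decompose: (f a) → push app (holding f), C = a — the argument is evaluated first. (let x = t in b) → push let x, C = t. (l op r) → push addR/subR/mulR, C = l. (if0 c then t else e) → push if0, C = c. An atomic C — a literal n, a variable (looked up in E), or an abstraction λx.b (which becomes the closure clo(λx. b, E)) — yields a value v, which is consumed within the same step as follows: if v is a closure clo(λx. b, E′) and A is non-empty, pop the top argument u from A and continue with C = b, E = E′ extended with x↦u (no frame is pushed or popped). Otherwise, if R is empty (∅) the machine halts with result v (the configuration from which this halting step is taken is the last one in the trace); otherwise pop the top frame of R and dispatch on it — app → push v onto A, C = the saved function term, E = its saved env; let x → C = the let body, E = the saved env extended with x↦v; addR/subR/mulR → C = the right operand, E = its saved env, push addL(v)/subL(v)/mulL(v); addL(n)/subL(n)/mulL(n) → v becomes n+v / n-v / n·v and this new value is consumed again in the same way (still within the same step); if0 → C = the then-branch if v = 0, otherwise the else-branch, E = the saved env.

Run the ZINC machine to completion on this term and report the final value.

step 0: <C=(if0 (let z = 1 in z) then ((λv. ((λz. 2) 1)) 1) else (-3 * 6)), E=∅, A=∅, R=∅>
step 1: <C=(let z = 1 in z), E=∅, A=∅, R=[if0]>
step 2: <C=1, E=∅, A=∅, R=[let z :: if0]>
step 3: <C=z, E={z↦1}, A=∅, R=[if0]>
step 4: <C=(-3 * 6), E=∅, A=∅, R=∅>
step 5: <C=-3, E=∅, A=∅, R=[mulR]>
step 6: <C=6, E=∅, A=∅, R=[mulL(-3)]>
→ final value -18

Answer: -18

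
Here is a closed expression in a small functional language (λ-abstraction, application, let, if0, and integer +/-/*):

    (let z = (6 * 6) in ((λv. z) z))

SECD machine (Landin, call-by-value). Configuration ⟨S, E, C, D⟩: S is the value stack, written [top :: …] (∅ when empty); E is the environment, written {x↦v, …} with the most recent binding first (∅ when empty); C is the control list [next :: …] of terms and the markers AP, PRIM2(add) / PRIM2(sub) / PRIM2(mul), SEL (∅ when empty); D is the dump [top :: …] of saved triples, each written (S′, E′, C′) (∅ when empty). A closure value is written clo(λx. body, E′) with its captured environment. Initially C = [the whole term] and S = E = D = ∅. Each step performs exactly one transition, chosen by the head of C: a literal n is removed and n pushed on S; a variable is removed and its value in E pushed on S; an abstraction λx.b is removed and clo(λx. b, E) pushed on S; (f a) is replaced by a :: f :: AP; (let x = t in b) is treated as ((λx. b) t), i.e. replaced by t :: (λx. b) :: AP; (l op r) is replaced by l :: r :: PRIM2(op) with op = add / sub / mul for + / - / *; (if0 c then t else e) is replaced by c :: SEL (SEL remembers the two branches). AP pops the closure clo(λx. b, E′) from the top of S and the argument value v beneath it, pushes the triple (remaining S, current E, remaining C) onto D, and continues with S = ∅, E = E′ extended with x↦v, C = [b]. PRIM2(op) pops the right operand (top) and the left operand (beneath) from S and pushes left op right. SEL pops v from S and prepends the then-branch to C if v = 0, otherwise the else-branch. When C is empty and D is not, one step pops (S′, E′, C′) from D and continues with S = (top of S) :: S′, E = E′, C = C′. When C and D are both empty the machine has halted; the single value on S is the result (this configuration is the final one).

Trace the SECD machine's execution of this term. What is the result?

Answer: 36

Derivation:
t=0: ⟨S=∅; E=∅; C=[(let z = (6 * 6) in ((λv. z) z))]; D=∅⟩
t=1: ⟨S=∅; E=∅; C=[(6 * 6) :: (λz. ((λv. z) z)) :: AP]; D=∅⟩
t=2: ⟨S=∅; E=∅; C=[6 :: 6 :: PRIM2(mul) :: (λz. ((λv. z) z)) :: AP]; D=∅⟩
t=3: ⟨S=[6]; E=∅; C=[6 :: PRIM2(mul) :: (λz. ((λv. z) z)) :: AP]; D=∅⟩
t=4: ⟨S=[6 :: 6]; E=∅; C=[PRIM2(mul) :: (λz. ((λv. z) z)) :: AP]; D=∅⟩
t=5: ⟨S=[36]; E=∅; C=[(λz. ((λv. z) z)) :: AP]; D=∅⟩
t=6: ⟨S=[clo(λz. ((λv. z) z), ∅) :: 36]; E=∅; C=[AP]; D=∅⟩
t=7: ⟨S=∅; E={z↦36}; C=[((λv. z) z)]; D=[(∅, ∅, ∅)]⟩
t=8: ⟨S=∅; E={z↦36}; C=[z :: (λv. z) :: AP]; D=[(∅, ∅, ∅)]⟩
t=9: ⟨S=[36]; E={z↦36}; C=[(λv. z) :: AP]; D=[(∅, ∅, ∅)]⟩
t=10: ⟨S=[clo(λv. z, {z↦36}) :: 36]; E={z↦36}; C=[AP]; D=[(∅, ∅, ∅)]⟩
t=11: ⟨S=∅; E={v↦36, z↦36}; C=[z]; D=[(∅, {z↦36}, ∅) :: (∅, ∅, ∅)]⟩
t=12: ⟨S=[36]; E={v↦36, z↦36}; C=∅; D=[(∅, {z↦36}, ∅) :: (∅, ∅, ∅)]⟩
t=13: ⟨S=[36]; E={z↦36}; C=∅; D=[(∅, ∅, ∅)]⟩
t=14: ⟨S=[36]; E=∅; C=∅; D=∅⟩
→ final value 36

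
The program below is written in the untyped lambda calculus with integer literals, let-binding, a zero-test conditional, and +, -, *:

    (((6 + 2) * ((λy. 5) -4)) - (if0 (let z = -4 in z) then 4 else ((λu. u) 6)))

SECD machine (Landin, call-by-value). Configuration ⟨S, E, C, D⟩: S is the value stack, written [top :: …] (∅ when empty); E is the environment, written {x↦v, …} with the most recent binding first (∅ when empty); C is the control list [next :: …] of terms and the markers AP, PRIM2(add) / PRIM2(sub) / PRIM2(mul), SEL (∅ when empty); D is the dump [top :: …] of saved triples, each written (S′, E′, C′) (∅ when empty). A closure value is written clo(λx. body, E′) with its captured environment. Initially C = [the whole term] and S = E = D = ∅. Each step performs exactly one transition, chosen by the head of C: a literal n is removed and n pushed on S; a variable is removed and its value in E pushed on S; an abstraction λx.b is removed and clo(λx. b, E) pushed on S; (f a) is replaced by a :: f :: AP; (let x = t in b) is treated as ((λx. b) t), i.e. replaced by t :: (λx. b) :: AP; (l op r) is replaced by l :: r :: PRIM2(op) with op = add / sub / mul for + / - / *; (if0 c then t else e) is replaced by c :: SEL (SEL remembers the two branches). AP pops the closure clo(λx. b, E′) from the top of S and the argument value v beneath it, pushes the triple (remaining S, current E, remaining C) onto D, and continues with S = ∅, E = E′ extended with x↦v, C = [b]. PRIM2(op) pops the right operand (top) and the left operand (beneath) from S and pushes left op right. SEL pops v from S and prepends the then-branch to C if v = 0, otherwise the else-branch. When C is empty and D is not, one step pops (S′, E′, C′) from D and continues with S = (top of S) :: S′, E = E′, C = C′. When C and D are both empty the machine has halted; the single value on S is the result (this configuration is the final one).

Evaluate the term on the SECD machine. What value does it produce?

step 0: [S=∅ | E=∅ | C=[(((6 + 2) * ((λy. 5) -4)) - (if0 (let z = -4 in z) then 4 else ((λu. u) 6)))] | D=∅]
step 1: [S=∅ | E=∅ | C=[((6 + 2) * ((λy. 5) -4)) :: (if0 (let z = -4 in z) then 4 else ((λu. u) 6)) :: PRIM2(sub)] | D=∅]
step 2: [S=∅ | E=∅ | C=[(6 + 2) :: ((λy. 5) -4) :: PRIM2(mul) :: (if0 (let z = -4 in z) then 4 else ((λu. u) 6)) :: PRIM2(sub)] | D=∅]
step 3: [S=∅ | E=∅ | C=[6 :: 2 :: PRIM2(add) :: ((λy. 5) -4) :: PRIM2(mul) :: (if0 (let z = -4 in z) then 4 else ((λu. u) 6)) :: PRIM2(sub)] | D=∅]
step 4: [S=[6] | E=∅ | C=[2 :: PRIM2(add) :: ((λy. 5) -4) :: PRIM2(mul) :: (if0 (let z = -4 in z) then 4 else ((λu. u) 6)) :: PRIM2(sub)] | D=∅]
step 5: [S=[2 :: 6] | E=∅ | C=[PRIM2(add) :: ((λy. 5) -4) :: PRIM2(mul) :: (if0 (let z = -4 in z) then 4 else ((λu. u) 6)) :: PRIM2(sub)] | D=∅]
step 6: [S=[8] | E=∅ | C=[((λy. 5) -4) :: PRIM2(mul) :: (if0 (let z = -4 in z) then 4 else ((λu. u) 6)) :: PRIM2(sub)] | D=∅]
step 7: [S=[8] | E=∅ | C=[-4 :: (λy. 5) :: AP :: PRIM2(mul) :: (if0 (let z = -4 in z) then 4 else ((λu. u) 6)) :: PRIM2(sub)] | D=∅]
step 8: [S=[-4 :: 8] | E=∅ | C=[(λy. 5) :: AP :: PRIM2(mul) :: (if0 (let z = -4 in z) then 4 else ((λu. u) 6)) :: PRIM2(sub)] | D=∅]
step 9: [S=[clo(λy. 5, ∅) :: -4 :: 8] | E=∅ | C=[AP :: PRIM2(mul) :: (if0 (let z = -4 in z) then 4 else ((λu. u) 6)) :: PRIM2(sub)] | D=∅]
step 10: [S=∅ | E={y↦-4} | C=[5] | D=[([8], ∅, [PRIM2(mul) :: (if0 (let z = -4 in z) then 4 else ((λu. u) 6)) :: PRIM2(sub)])]]
step 11: [S=[5] | E={y↦-4} | C=∅ | D=[([8], ∅, [PRIM2(mul) :: (if0 (let z = -4 in z) then 4 else ((λu. u) 6)) :: PRIM2(sub)])]]
step 12: [S=[5 :: 8] | E=∅ | C=[PRIM2(mul) :: (if0 (let z = -4 in z) then 4 else ((λu. u) 6)) :: PRIM2(sub)] | D=∅]
step 13: [S=[40] | E=∅ | C=[(if0 (let z = -4 in z) then 4 else ((λu. u) 6)) :: PRIM2(sub)] | D=∅]
step 14: [S=[40] | E=∅ | C=[(let z = -4 in z) :: SEL :: PRIM2(sub)] | D=∅]
step 15: [S=[40] | E=∅ | C=[-4 :: (λz. z) :: AP :: SEL :: PRIM2(sub)] | D=∅]
step 16: [S=[-4 :: 40] | E=∅ | C=[(λz. z) :: AP :: SEL :: PRIM2(sub)] | D=∅]
step 17: [S=[clo(λz. z, ∅) :: -4 :: 40] | E=∅ | C=[AP :: SEL :: PRIM2(sub)] | D=∅]
step 18: [S=∅ | E={z↦-4} | C=[z] | D=[([40], ∅, [SEL :: PRIM2(sub)])]]
step 19: [S=[-4] | E={z↦-4} | C=∅ | D=[([40], ∅, [SEL :: PRIM2(sub)])]]
step 20: [S=[-4 :: 40] | E=∅ | C=[SEL :: PRIM2(sub)] | D=∅]
step 21: [S=[40] | E=∅ | C=[((λu. u) 6) :: PRIM2(sub)] | D=∅]
step 22: [S=[40] | E=∅ | C=[6 :: (λu. u) :: AP :: PRIM2(sub)] | D=∅]
step 23: [S=[6 :: 40] | E=∅ | C=[(λu. u) :: AP :: PRIM2(sub)] | D=∅]
step 24: [S=[clo(λu. u, ∅) :: 6 :: 40] | E=∅ | C=[AP :: PRIM2(sub)] | D=∅]
step 25: [S=∅ | E={u↦6} | C=[u] | D=[([40], ∅, [PRIM2(sub)])]]
step 26: [S=[6] | E={u↦6} | C=∅ | D=[([40], ∅, [PRIM2(sub)])]]
step 27: [S=[6 :: 40] | E=∅ | C=[PRIM2(sub)] | D=∅]
step 28: [S=[34] | E=∅ | C=∅ | D=∅]
→ final value 34

Answer: 34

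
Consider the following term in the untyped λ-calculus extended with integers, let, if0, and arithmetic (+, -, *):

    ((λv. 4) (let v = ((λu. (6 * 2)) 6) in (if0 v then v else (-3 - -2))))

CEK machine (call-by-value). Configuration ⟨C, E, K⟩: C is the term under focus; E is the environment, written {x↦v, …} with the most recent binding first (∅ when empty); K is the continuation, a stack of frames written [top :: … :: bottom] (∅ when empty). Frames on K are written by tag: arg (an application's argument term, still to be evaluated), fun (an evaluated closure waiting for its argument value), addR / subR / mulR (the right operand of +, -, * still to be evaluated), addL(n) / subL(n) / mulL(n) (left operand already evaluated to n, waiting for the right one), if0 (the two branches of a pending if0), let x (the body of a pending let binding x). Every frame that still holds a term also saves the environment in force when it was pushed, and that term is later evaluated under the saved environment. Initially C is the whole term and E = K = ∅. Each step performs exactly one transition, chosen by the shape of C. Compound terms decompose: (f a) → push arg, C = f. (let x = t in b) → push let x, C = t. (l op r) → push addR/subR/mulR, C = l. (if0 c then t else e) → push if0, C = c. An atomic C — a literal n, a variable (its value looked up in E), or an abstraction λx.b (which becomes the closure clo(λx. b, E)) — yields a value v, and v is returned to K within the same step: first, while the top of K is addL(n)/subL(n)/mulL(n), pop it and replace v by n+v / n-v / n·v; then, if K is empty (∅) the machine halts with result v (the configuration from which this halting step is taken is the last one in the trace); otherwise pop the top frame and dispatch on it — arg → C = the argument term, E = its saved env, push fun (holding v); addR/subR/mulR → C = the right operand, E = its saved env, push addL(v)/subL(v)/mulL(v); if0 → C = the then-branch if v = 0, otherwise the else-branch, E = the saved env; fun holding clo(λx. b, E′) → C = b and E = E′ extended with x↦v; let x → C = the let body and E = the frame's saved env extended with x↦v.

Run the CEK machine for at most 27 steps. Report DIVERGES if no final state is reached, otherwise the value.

Answer: 4

Derivation:
step 0: [C=((λv. 4) (let v = ((λu. (6 * 2)) 6) in (if0 v then v else (-3 - -2)))) | E=∅ | K=∅]
step 1: [C=(λv. 4) | E=∅ | K=[arg]]
step 2: [C=(let v = ((λu. (6 * 2)) 6) in (if0 v then v else (-3 - -2))) | E=∅ | K=[fun]]
step 3: [C=((λu. (6 * 2)) 6) | E=∅ | K=[let v :: fun]]
step 4: [C=(λu. (6 * 2)) | E=∅ | K=[arg :: let v :: fun]]
step 5: [C=6 | E=∅ | K=[fun :: let v :: fun]]
step 6: [C=(6 * 2) | E={u↦6} | K=[let v :: fun]]
step 7: [C=6 | E={u↦6} | K=[mulR :: let v :: fun]]
step 8: [C=2 | E={u↦6} | K=[mulL(6) :: let v :: fun]]
step 9: [C=(if0 v then v else (-3 - -2)) | E={v↦12} | K=[fun]]
step 10: [C=v | E={v↦12} | K=[if0 :: fun]]
step 11: [C=(-3 - -2) | E={v↦12} | K=[fun]]
step 12: [C=-3 | E={v↦12} | K=[subR :: fun]]
step 13: [C=-2 | E={v↦12} | K=[subL(-3) :: fun]]
step 14: [C=4 | E={v↦-1} | K=∅]
→ final value 4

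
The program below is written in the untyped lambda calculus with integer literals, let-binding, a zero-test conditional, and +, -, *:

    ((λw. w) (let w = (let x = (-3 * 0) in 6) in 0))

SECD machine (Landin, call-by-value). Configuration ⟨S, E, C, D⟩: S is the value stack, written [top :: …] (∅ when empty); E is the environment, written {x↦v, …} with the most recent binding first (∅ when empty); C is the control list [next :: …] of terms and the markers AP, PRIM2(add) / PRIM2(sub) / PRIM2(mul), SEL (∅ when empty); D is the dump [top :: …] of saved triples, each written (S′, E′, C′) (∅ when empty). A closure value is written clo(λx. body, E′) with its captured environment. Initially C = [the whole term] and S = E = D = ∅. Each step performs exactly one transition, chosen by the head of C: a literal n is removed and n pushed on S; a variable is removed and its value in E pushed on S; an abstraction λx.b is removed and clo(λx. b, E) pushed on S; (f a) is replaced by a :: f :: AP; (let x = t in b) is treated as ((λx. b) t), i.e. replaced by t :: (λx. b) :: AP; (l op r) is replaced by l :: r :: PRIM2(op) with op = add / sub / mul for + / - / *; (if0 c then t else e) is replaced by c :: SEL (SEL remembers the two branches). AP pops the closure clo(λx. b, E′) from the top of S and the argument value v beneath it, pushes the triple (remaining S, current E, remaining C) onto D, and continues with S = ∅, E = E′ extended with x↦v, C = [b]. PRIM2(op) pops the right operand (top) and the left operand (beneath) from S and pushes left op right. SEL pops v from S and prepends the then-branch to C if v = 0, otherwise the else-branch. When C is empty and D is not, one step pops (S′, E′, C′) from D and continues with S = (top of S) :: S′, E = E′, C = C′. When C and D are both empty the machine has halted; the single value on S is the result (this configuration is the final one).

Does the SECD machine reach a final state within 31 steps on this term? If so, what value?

step 0: [S=∅ | E=∅ | C=[((λw. w) (let w = (let x = (-3 * 0) in 6) in 0))] | D=∅]
step 1: [S=∅ | E=∅ | C=[(let w = (let x = (-3 * 0) in 6) in 0) :: (λw. w) :: AP] | D=∅]
step 2: [S=∅ | E=∅ | C=[(let x = (-3 * 0) in 6) :: (λw. 0) :: AP :: (λw. w) :: AP] | D=∅]
step 3: [S=∅ | E=∅ | C=[(-3 * 0) :: (λx. 6) :: AP :: (λw. 0) :: AP :: (λw. w) :: AP] | D=∅]
step 4: [S=∅ | E=∅ | C=[-3 :: 0 :: PRIM2(mul) :: (λx. 6) :: AP :: (λw. 0) :: AP :: (λw. w) :: AP] | D=∅]
step 5: [S=[-3] | E=∅ | C=[0 :: PRIM2(mul) :: (λx. 6) :: AP :: (λw. 0) :: AP :: (λw. w) :: AP] | D=∅]
step 6: [S=[0 :: -3] | E=∅ | C=[PRIM2(mul) :: (λx. 6) :: AP :: (λw. 0) :: AP :: (λw. w) :: AP] | D=∅]
step 7: [S=[0] | E=∅ | C=[(λx. 6) :: AP :: (λw. 0) :: AP :: (λw. w) :: AP] | D=∅]
step 8: [S=[clo(λx. 6, ∅) :: 0] | E=∅ | C=[AP :: (λw. 0) :: AP :: (λw. w) :: AP] | D=∅]
step 9: [S=∅ | E={x↦0} | C=[6] | D=[(∅, ∅, [(λw. 0) :: AP :: (λw. w) :: AP])]]
step 10: [S=[6] | E={x↦0} | C=∅ | D=[(∅, ∅, [(λw. 0) :: AP :: (λw. w) :: AP])]]
step 11: [S=[6] | E=∅ | C=[(λw. 0) :: AP :: (λw. w) :: AP] | D=∅]
step 12: [S=[clo(λw. 0, ∅) :: 6] | E=∅ | C=[AP :: (λw. w) :: AP] | D=∅]
step 13: [S=∅ | E={w↦6} | C=[0] | D=[(∅, ∅, [(λw. w) :: AP])]]
step 14: [S=[0] | E={w↦6} | C=∅ | D=[(∅, ∅, [(λw. w) :: AP])]]
step 15: [S=[0] | E=∅ | C=[(λw. w) :: AP] | D=∅]
step 16: [S=[clo(λw. w, ∅) :: 0] | E=∅ | C=[AP] | D=∅]
step 17: [S=∅ | E={w↦0} | C=[w] | D=[(∅, ∅, ∅)]]
step 18: [S=[0] | E={w↦0} | C=∅ | D=[(∅, ∅, ∅)]]
step 19: [S=[0] | E=∅ | C=∅ | D=∅]
→ final value 0

Answer: 0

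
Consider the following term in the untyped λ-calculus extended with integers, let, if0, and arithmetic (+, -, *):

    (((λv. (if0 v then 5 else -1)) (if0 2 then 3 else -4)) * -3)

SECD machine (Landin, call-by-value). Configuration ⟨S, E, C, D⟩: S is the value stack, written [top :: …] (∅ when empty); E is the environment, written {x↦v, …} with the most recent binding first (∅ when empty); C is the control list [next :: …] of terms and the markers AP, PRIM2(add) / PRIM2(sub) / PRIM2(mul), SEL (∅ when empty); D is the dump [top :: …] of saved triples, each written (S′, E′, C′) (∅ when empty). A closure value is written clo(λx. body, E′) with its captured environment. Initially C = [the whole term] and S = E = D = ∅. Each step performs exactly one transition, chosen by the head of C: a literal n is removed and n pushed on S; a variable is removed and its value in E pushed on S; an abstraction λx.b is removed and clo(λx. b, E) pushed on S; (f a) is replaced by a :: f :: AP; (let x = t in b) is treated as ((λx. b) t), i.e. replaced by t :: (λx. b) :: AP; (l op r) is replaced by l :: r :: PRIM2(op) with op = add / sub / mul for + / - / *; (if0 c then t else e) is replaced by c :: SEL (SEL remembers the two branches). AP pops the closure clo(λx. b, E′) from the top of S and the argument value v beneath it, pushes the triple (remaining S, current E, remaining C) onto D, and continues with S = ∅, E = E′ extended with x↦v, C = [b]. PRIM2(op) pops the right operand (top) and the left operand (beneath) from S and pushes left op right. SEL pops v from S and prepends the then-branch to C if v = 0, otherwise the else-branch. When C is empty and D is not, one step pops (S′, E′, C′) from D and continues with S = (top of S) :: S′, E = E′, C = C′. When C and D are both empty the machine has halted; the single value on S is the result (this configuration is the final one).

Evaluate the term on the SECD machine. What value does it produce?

Answer: 3

Machine steps:
t=0: [S=∅ | E=∅ | C=[(((λv. (if0 v then 5 else -1)) (if0 2 then 3 else -4)) * -3)] | D=∅]
t=1: [S=∅ | E=∅ | C=[((λv. (if0 v then 5 else -1)) (if0 2 then 3 else -4)) :: -3 :: PRIM2(mul)] | D=∅]
t=2: [S=∅ | E=∅ | C=[(if0 2 then 3 else -4) :: (λv. (if0 v then 5 else -1)) :: AP :: -3 :: PRIM2(mul)] | D=∅]
t=3: [S=∅ | E=∅ | C=[2 :: SEL :: (λv. (if0 v then 5 else -1)) :: AP :: -3 :: PRIM2(mul)] | D=∅]
t=4: [S=[2] | E=∅ | C=[SEL :: (λv. (if0 v then 5 else -1)) :: AP :: -3 :: PRIM2(mul)] | D=∅]
t=5: [S=∅ | E=∅ | C=[-4 :: (λv. (if0 v then 5 else -1)) :: AP :: -3 :: PRIM2(mul)] | D=∅]
t=6: [S=[-4] | E=∅ | C=[(λv. (if0 v then 5 else -1)) :: AP :: -3 :: PRIM2(mul)] | D=∅]
t=7: [S=[clo(λv. (if0 v then 5 else -1), ∅) :: -4] | E=∅ | C=[AP :: -3 :: PRIM2(mul)] | D=∅]
t=8: [S=∅ | E={v↦-4} | C=[(if0 v then 5 else -1)] | D=[(∅, ∅, [-3 :: PRIM2(mul)])]]
t=9: [S=∅ | E={v↦-4} | C=[v :: SEL] | D=[(∅, ∅, [-3 :: PRIM2(mul)])]]
t=10: [S=[-4] | E={v↦-4} | C=[SEL] | D=[(∅, ∅, [-3 :: PRIM2(mul)])]]
t=11: [S=∅ | E={v↦-4} | C=[-1] | D=[(∅, ∅, [-3 :: PRIM2(mul)])]]
t=12: [S=[-1] | E={v↦-4} | C=∅ | D=[(∅, ∅, [-3 :: PRIM2(mul)])]]
t=13: [S=[-1] | E=∅ | C=[-3 :: PRIM2(mul)] | D=∅]
t=14: [S=[-3 :: -1] | E=∅ | C=[PRIM2(mul)] | D=∅]
t=15: [S=[3] | E=∅ | C=∅ | D=∅]
→ final value 3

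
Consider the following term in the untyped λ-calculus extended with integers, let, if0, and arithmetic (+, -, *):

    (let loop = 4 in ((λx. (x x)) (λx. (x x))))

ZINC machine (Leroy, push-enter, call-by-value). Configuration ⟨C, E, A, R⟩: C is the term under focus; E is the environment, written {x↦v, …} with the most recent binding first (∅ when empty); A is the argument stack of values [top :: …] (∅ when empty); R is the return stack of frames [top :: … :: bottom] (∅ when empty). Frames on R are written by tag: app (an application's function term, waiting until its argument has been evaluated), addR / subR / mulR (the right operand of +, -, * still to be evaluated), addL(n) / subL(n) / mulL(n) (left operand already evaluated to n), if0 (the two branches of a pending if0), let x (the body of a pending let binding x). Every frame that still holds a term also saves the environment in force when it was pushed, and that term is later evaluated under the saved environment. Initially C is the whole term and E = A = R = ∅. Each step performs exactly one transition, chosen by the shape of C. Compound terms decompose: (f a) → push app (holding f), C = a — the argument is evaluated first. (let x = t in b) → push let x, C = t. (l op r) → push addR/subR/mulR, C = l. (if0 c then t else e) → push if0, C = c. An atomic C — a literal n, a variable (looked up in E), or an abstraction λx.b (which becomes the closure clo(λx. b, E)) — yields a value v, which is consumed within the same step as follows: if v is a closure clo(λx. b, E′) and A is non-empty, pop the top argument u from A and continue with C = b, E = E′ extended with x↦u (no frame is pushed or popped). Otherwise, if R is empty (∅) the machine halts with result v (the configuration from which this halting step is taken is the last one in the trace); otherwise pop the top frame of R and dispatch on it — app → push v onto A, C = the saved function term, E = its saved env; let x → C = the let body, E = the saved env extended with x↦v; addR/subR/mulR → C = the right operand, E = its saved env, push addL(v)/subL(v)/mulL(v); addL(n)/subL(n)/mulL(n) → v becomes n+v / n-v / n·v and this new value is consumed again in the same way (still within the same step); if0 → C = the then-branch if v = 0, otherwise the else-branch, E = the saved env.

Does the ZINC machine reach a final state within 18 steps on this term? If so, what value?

Answer: DIVERGES (no final state within 18 steps)

Machine steps:
[0] ⟨C=(let loop = 4 in ((λx. (x x)) (λx. (x x)))); E=∅; A=∅; R=∅⟩
[1] ⟨C=4; E=∅; A=∅; R=[let loop]⟩
[2] ⟨C=((λx. (x x)) (λx. (x x))); E={loop↦4}; A=∅; R=∅⟩
[3] ⟨C=(λx. (x x)); E={loop↦4}; A=∅; R=[app]⟩
[4] ⟨C=(λx. (x x)); E={loop↦4}; A=[clo(λx. (x x), {loop↦4})]; R=∅⟩
[5] ⟨C=(x x); E={x↦clo(λx. (x x), {loop↦4}), loop↦4}; A=∅; R=∅⟩
[6] ⟨C=x; E={x↦clo(λx. (x x), {loop↦4}), loop↦4}; A=∅; R=[app]⟩
[7] ⟨C=x; E={x↦clo(λx. (x x), {loop↦4}), loop↦4}; A=[clo(λx. (x x), {loop↦4})]; R=∅⟩
… configuration repeats with period 3 (steps 5–7 recur indefinitely) …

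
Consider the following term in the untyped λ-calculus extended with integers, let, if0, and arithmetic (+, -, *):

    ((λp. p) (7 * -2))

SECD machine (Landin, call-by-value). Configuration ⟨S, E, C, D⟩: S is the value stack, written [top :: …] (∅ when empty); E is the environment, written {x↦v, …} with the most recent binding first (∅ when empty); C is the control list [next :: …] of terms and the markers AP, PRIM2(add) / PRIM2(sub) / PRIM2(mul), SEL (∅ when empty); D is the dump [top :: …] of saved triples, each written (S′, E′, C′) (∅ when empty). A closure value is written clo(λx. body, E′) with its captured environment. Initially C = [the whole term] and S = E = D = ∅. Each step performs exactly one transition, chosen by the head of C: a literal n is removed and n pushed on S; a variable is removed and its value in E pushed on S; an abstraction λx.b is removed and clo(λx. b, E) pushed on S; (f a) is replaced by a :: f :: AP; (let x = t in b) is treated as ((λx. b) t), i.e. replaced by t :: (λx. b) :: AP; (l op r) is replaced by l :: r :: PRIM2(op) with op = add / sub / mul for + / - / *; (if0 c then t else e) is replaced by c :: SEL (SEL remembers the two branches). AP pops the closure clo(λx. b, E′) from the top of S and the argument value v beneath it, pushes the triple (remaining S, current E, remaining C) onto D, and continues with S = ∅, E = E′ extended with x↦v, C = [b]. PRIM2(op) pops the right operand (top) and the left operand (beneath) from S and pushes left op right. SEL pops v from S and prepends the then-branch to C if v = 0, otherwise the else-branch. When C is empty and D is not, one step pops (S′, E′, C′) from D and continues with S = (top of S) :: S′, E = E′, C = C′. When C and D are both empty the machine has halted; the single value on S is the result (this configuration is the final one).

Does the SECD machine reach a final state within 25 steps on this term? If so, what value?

t=0: [S=∅ | E=∅ | C=[((λp. p) (7 * -2))] | D=∅]
t=1: [S=∅ | E=∅ | C=[(7 * -2) :: (λp. p) :: AP] | D=∅]
t=2: [S=∅ | E=∅ | C=[7 :: -2 :: PRIM2(mul) :: (λp. p) :: AP] | D=∅]
t=3: [S=[7] | E=∅ | C=[-2 :: PRIM2(mul) :: (λp. p) :: AP] | D=∅]
t=4: [S=[-2 :: 7] | E=∅ | C=[PRIM2(mul) :: (λp. p) :: AP] | D=∅]
t=5: [S=[-14] | E=∅ | C=[(λp. p) :: AP] | D=∅]
t=6: [S=[clo(λp. p, ∅) :: -14] | E=∅ | C=[AP] | D=∅]
t=7: [S=∅ | E={p↦-14} | C=[p] | D=[(∅, ∅, ∅)]]
t=8: [S=[-14] | E={p↦-14} | C=∅ | D=[(∅, ∅, ∅)]]
t=9: [S=[-14] | E=∅ | C=∅ | D=∅]
→ final value -14

Answer: -14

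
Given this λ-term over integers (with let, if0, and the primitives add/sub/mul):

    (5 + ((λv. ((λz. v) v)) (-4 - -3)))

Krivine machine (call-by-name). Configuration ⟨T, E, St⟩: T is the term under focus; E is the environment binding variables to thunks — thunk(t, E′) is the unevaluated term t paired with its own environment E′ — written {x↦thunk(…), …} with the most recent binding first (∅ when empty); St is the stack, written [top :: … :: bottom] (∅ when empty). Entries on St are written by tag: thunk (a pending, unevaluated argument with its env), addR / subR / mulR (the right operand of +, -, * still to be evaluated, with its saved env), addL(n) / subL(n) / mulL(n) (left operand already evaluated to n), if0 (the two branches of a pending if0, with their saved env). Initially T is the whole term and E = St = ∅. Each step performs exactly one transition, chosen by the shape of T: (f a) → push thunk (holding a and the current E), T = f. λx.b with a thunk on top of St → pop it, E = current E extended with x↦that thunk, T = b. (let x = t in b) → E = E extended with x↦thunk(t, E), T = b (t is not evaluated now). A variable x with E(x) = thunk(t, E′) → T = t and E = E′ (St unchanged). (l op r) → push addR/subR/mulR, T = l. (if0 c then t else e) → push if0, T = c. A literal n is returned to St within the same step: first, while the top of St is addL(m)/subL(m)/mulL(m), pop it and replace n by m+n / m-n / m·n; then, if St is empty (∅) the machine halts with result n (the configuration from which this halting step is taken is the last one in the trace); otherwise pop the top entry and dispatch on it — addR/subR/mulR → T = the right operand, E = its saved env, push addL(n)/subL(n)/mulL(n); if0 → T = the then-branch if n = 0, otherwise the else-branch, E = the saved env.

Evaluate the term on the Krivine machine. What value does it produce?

Answer: 4

Derivation:
[0] [T=(5 + ((λv. ((λz. v) v)) (-4 - -3))) | E=∅ | St=∅]
[1] [T=5 | E=∅ | St=[addR]]
[2] [T=((λv. ((λz. v) v)) (-4 - -3)) | E=∅ | St=[addL(5)]]
[3] [T=(λv. ((λz. v) v)) | E=∅ | St=[thunk :: addL(5)]]
[4] [T=((λz. v) v) | E={v↦thunk((-4 - -3), ∅)} | St=[addL(5)]]
[5] [T=(λz. v) | E={v↦thunk((-4 - -3), ∅)} | St=[thunk :: addL(5)]]
[6] [T=v | E={z↦thunk(v, {v↦thunk((-4 - -3), ∅)}), v↦thunk((-4 - -3), ∅)} | St=[addL(5)]]
[7] [T=(-4 - -3) | E=∅ | St=[addL(5)]]
[8] [T=-4 | E=∅ | St=[subR :: addL(5)]]
[9] [T=-3 | E=∅ | St=[subL(-4) :: addL(5)]]
→ final value 4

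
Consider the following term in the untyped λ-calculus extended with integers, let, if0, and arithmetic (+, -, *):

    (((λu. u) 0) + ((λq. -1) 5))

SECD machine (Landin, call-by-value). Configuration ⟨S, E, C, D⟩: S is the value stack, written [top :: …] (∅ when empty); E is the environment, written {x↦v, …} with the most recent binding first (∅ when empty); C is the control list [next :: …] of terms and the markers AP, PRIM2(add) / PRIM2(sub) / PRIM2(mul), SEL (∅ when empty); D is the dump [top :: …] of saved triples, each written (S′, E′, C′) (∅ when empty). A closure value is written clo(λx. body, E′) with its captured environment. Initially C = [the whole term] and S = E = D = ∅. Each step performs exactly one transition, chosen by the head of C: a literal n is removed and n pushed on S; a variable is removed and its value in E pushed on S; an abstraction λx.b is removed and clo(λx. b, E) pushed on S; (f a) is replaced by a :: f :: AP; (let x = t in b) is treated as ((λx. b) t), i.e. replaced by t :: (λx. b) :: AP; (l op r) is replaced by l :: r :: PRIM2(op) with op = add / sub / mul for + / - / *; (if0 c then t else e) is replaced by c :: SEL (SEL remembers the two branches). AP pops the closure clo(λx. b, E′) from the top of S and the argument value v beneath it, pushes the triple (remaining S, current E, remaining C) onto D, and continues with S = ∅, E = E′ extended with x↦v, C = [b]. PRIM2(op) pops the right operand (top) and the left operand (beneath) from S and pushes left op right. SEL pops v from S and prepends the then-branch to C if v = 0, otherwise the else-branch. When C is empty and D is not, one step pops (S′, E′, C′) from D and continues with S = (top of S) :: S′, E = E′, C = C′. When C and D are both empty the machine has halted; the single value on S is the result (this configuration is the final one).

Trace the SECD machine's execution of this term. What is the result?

t=0: [S=∅ | E=∅ | C=[(((λu. u) 0) + ((λq. -1) 5))] | D=∅]
t=1: [S=∅ | E=∅ | C=[((λu. u) 0) :: ((λq. -1) 5) :: PRIM2(add)] | D=∅]
t=2: [S=∅ | E=∅ | C=[0 :: (λu. u) :: AP :: ((λq. -1) 5) :: PRIM2(add)] | D=∅]
t=3: [S=[0] | E=∅ | C=[(λu. u) :: AP :: ((λq. -1) 5) :: PRIM2(add)] | D=∅]
t=4: [S=[clo(λu. u, ∅) :: 0] | E=∅ | C=[AP :: ((λq. -1) 5) :: PRIM2(add)] | D=∅]
t=5: [S=∅ | E={u↦0} | C=[u] | D=[(∅, ∅, [((λq. -1) 5) :: PRIM2(add)])]]
t=6: [S=[0] | E={u↦0} | C=∅ | D=[(∅, ∅, [((λq. -1) 5) :: PRIM2(add)])]]
t=7: [S=[0] | E=∅ | C=[((λq. -1) 5) :: PRIM2(add)] | D=∅]
t=8: [S=[0] | E=∅ | C=[5 :: (λq. -1) :: AP :: PRIM2(add)] | D=∅]
t=9: [S=[5 :: 0] | E=∅ | C=[(λq. -1) :: AP :: PRIM2(add)] | D=∅]
t=10: [S=[clo(λq. -1, ∅) :: 5 :: 0] | E=∅ | C=[AP :: PRIM2(add)] | D=∅]
t=11: [S=∅ | E={q↦5} | C=[-1] | D=[([0], ∅, [PRIM2(add)])]]
t=12: [S=[-1] | E={q↦5} | C=∅ | D=[([0], ∅, [PRIM2(add)])]]
t=13: [S=[-1 :: 0] | E=∅ | C=[PRIM2(add)] | D=∅]
t=14: [S=[-1] | E=∅ | C=∅ | D=∅]
→ final value -1

Answer: -1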